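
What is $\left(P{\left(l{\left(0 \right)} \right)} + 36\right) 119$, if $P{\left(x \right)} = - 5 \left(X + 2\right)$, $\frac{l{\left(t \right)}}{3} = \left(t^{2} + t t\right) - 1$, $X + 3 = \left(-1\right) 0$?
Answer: $4879$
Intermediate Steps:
$X = -3$ ($X = -3 - 0 = -3 + 0 = -3$)
$l{\left(t \right)} = -3 + 6 t^{2}$ ($l{\left(t \right)} = 3 \left(\left(t^{2} + t t\right) - 1\right) = 3 \left(\left(t^{2} + t^{2}\right) - 1\right) = 3 \left(2 t^{2} - 1\right) = 3 \left(-1 + 2 t^{2}\right) = -3 + 6 t^{2}$)
$P{\left(x \right)} = 5$ ($P{\left(x \right)} = - 5 \left(-3 + 2\right) = \left(-5\right) \left(-1\right) = 5$)
$\left(P{\left(l{\left(0 \right)} \right)} + 36\right) 119 = \left(5 + 36\right) 119 = 41 \cdot 119 = 4879$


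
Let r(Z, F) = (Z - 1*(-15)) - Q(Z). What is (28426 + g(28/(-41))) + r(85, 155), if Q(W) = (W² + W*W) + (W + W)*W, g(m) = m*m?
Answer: -627910/1681 ≈ -373.53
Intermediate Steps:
g(m) = m²
Q(W) = 4*W² (Q(W) = (W² + W²) + (2*W)*W = 2*W² + 2*W² = 4*W²)
r(Z, F) = 15 + Z - 4*Z² (r(Z, F) = (Z - 1*(-15)) - 4*Z² = (Z + 15) - 4*Z² = (15 + Z) - 4*Z² = 15 + Z - 4*Z²)
(28426 + g(28/(-41))) + r(85, 155) = (28426 + (28/(-41))²) + (15 + 85 - 4*85²) = (28426 + (28*(-1/41))²) + (15 + 85 - 4*7225) = (28426 + (-28/41)²) + (15 + 85 - 28900) = (28426 + 784/1681) - 28800 = 47784890/1681 - 28800 = -627910/1681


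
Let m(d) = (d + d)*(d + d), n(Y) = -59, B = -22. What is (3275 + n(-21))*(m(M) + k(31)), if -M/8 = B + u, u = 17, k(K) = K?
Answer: 20682096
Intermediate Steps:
M = 40 (M = -8*(-22 + 17) = -8*(-5) = 40)
m(d) = 4*d² (m(d) = (2*d)*(2*d) = 4*d²)
(3275 + n(-21))*(m(M) + k(31)) = (3275 - 59)*(4*40² + 31) = 3216*(4*1600 + 31) = 3216*(6400 + 31) = 3216*6431 = 20682096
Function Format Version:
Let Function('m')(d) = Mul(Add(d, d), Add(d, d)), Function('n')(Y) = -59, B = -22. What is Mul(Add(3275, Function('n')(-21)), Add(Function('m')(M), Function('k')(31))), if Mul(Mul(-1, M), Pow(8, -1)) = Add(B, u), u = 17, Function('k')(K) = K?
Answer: 20682096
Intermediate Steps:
M = 40 (M = Mul(-8, Add(-22, 17)) = Mul(-8, -5) = 40)
Function('m')(d) = Mul(4, Pow(d, 2)) (Function('m')(d) = Mul(Mul(2, d), Mul(2, d)) = Mul(4, Pow(d, 2)))
Mul(Add(3275, Function('n')(-21)), Add(Function('m')(M), Function('k')(31))) = Mul(Add(3275, -59), Add(Mul(4, Pow(40, 2)), 31)) = Mul(3216, Add(Mul(4, 1600), 31)) = Mul(3216, Add(6400, 31)) = Mul(3216, 6431) = 20682096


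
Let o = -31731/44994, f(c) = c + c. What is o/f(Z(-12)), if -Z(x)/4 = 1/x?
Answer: -31731/29996 ≈ -1.0578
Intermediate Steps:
Z(x) = -4/x
f(c) = 2*c
o = -10577/14998 (o = -31731*1/44994 = -10577/14998 ≈ -0.70523)
o/f(Z(-12)) = -10577/(14998*(2*(-4/(-12)))) = -10577/(14998*(2*(-4*(-1/12)))) = -10577/(14998*(2*(1/3))) = -10577/(14998*2/3) = -10577/14998*3/2 = -31731/29996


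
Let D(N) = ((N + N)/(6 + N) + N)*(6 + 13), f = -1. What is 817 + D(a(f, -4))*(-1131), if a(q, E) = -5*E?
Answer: -462023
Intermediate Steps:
D(N) = 19*N + 38*N/(6 + N) (D(N) = ((2*N)/(6 + N) + N)*19 = (2*N/(6 + N) + N)*19 = (N + 2*N/(6 + N))*19 = 19*N + 38*N/(6 + N))
817 + D(a(f, -4))*(-1131) = 817 + (19*(-5*(-4))*(8 - 5*(-4))/(6 - 5*(-4)))*(-1131) = 817 + (19*20*(8 + 20)/(6 + 20))*(-1131) = 817 + (19*20*28/26)*(-1131) = 817 + (19*20*(1/26)*28)*(-1131) = 817 + (5320/13)*(-1131) = 817 - 462840 = -462023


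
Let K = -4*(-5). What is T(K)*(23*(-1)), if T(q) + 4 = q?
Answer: -368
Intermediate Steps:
K = 20
T(q) = -4 + q
T(K)*(23*(-1)) = (-4 + 20)*(23*(-1)) = 16*(-23) = -368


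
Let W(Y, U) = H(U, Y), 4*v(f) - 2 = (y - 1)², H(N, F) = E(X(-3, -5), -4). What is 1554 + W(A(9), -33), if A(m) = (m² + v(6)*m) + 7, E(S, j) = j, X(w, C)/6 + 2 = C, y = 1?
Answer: 1550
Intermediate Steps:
X(w, C) = -12 + 6*C
H(N, F) = -4
v(f) = ½ (v(f) = ½ + (1 - 1)²/4 = ½ + (¼)*0² = ½ + (¼)*0 = ½ + 0 = ½)
A(m) = 7 + m² + m/2 (A(m) = (m² + m/2) + 7 = 7 + m² + m/2)
W(Y, U) = -4
1554 + W(A(9), -33) = 1554 - 4 = 1550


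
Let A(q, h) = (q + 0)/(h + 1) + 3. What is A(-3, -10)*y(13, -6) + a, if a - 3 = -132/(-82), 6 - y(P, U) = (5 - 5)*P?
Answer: 1009/41 ≈ 24.610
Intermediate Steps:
y(P, U) = 6 (y(P, U) = 6 - (5 - 5)*P = 6 - 0*P = 6 - 1*0 = 6 + 0 = 6)
A(q, h) = 3 + q/(1 + h) (A(q, h) = q/(1 + h) + 3 = 3 + q/(1 + h))
a = 189/41 (a = 3 - 132/(-82) = 3 - 132*(-1/82) = 3 + 66/41 = 189/41 ≈ 4.6098)
A(-3, -10)*y(13, -6) + a = ((3 - 3 + 3*(-10))/(1 - 10))*6 + 189/41 = ((3 - 3 - 30)/(-9))*6 + 189/41 = -⅑*(-30)*6 + 189/41 = (10/3)*6 + 189/41 = 20 + 189/41 = 1009/41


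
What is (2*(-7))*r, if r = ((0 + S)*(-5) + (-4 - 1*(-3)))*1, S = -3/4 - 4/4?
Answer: -217/2 ≈ -108.50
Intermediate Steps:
S = -7/4 (S = -3*¼ - 4*¼ = -¾ - 1 = -7/4 ≈ -1.7500)
r = 31/4 (r = ((0 - 7/4)*(-5) + (-4 - 1*(-3)))*1 = (-7/4*(-5) + (-4 + 3))*1 = (35/4 - 1)*1 = (31/4)*1 = 31/4 ≈ 7.7500)
(2*(-7))*r = (2*(-7))*(31/4) = -14*31/4 = -217/2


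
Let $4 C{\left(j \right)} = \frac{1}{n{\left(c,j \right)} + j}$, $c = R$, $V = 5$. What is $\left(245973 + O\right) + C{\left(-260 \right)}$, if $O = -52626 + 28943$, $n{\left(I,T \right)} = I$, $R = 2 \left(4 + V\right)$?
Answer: $\frac{215176719}{968} \approx 2.2229 \cdot 10^{5}$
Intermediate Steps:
$R = 18$ ($R = 2 \left(4 + 5\right) = 2 \cdot 9 = 18$)
$c = 18$
$O = -23683$
$C{\left(j \right)} = \frac{1}{4 \left(18 + j\right)}$
$\left(245973 + O\right) + C{\left(-260 \right)} = \left(245973 - 23683\right) + \frac{1}{4 \left(18 - 260\right)} = 222290 + \frac{1}{4 \left(-242\right)} = 222290 + \frac{1}{4} \left(- \frac{1}{242}\right) = 222290 - \frac{1}{968} = \frac{215176719}{968}$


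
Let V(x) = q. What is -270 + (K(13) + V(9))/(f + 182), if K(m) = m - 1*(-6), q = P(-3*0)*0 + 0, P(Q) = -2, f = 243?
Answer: -114731/425 ≈ -269.96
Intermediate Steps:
q = 0 (q = -2*0 + 0 = 0 + 0 = 0)
V(x) = 0
K(m) = 6 + m (K(m) = m + 6 = 6 + m)
-270 + (K(13) + V(9))/(f + 182) = -270 + ((6 + 13) + 0)/(243 + 182) = -270 + (19 + 0)/425 = -270 + 19*(1/425) = -270 + 19/425 = -114731/425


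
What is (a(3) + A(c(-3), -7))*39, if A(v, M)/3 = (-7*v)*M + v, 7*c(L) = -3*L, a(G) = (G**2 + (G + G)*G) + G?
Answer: 60840/7 ≈ 8691.4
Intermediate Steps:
a(G) = G + 3*G**2 (a(G) = (G**2 + (2*G)*G) + G = (G**2 + 2*G**2) + G = 3*G**2 + G = G + 3*G**2)
c(L) = -3*L/7 (c(L) = (-3*L)/7 = -3*L/7)
A(v, M) = 3*v - 21*M*v (A(v, M) = 3*((-7*v)*M + v) = 3*(-7*M*v + v) = 3*(v - 7*M*v) = 3*v - 21*M*v)
(a(3) + A(c(-3), -7))*39 = (3*(1 + 3*3) + 3*(-3/7*(-3))*(1 - 7*(-7)))*39 = (3*(1 + 9) + 3*(9/7)*(1 + 49))*39 = (3*10 + 3*(9/7)*50)*39 = (30 + 1350/7)*39 = (1560/7)*39 = 60840/7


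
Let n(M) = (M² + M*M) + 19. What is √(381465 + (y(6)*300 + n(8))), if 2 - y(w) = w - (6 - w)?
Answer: 6*√10567 ≈ 616.78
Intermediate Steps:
n(M) = 19 + 2*M² (n(M) = (M² + M²) + 19 = 2*M² + 19 = 19 + 2*M²)
y(w) = 8 - 2*w (y(w) = 2 - (w - (6 - w)) = 2 - (w + (-6 + w)) = 2 - (-6 + 2*w) = 2 + (6 - 2*w) = 8 - 2*w)
√(381465 + (y(6)*300 + n(8))) = √(381465 + ((8 - 2*6)*300 + (19 + 2*8²))) = √(381465 + ((8 - 12)*300 + (19 + 2*64))) = √(381465 + (-4*300 + (19 + 128))) = √(381465 + (-1200 + 147)) = √(381465 - 1053) = √380412 = 6*√10567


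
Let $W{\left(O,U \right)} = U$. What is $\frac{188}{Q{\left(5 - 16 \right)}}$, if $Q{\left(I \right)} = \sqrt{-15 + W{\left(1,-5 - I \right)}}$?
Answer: $- \frac{188 i}{3} \approx - 62.667 i$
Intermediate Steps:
$Q{\left(I \right)} = \sqrt{-20 - I}$ ($Q{\left(I \right)} = \sqrt{-15 - \left(5 + I\right)} = \sqrt{-20 - I}$)
$\frac{188}{Q{\left(5 - 16 \right)}} = \frac{188}{\sqrt{-20 - \left(5 - 16\right)}} = \frac{188}{\sqrt{-20 - -11}} = \frac{188}{\sqrt{-20 + 11}} = \frac{188}{\sqrt{-9}} = \frac{188}{3 i} = 188 \left(- \frac{i}{3}\right) = - \frac{188 i}{3}$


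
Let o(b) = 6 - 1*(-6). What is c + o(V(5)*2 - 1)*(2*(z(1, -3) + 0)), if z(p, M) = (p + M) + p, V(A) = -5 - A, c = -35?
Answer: -59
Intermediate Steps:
z(p, M) = M + 2*p (z(p, M) = (M + p) + p = M + 2*p)
o(b) = 12 (o(b) = 6 + 6 = 12)
c + o(V(5)*2 - 1)*(2*(z(1, -3) + 0)) = -35 + 12*(2*((-3 + 2*1) + 0)) = -35 + 12*(2*((-3 + 2) + 0)) = -35 + 12*(2*(-1 + 0)) = -35 + 12*(2*(-1)) = -35 + 12*(-2) = -35 - 24 = -59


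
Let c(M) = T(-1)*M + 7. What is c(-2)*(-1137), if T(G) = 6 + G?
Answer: 3411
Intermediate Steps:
c(M) = 7 + 5*M (c(M) = (6 - 1)*M + 7 = 5*M + 7 = 7 + 5*M)
c(-2)*(-1137) = (7 + 5*(-2))*(-1137) = (7 - 10)*(-1137) = -3*(-1137) = 3411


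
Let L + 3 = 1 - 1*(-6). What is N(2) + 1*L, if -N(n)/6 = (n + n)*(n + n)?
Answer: -92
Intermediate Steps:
N(n) = -24*n² (N(n) = -6*(n + n)*(n + n) = -6*2*n*2*n = -24*n²)
L = 4 (L = -3 + (1 - 1*(-6)) = -3 + (1 + 6) = -3 + 7 = 4)
N(2) + 1*L = -24*2² + 1*4 = -24*4 + 4 = -96 + 4 = -92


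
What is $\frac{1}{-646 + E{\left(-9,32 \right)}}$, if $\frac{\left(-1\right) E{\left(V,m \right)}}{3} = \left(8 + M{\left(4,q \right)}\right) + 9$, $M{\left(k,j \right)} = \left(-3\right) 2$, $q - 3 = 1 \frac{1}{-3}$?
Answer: $- \frac{1}{679} \approx -0.0014728$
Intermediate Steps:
$q = \frac{8}{3}$ ($q = 3 + 1 \frac{1}{-3} = 3 + 1 \left(- \frac{1}{3}\right) = 3 - \frac{1}{3} = \frac{8}{3} \approx 2.6667$)
$M{\left(k,j \right)} = -6$
$E{\left(V,m \right)} = -33$ ($E{\left(V,m \right)} = - 3 \left(\left(8 - 6\right) + 9\right) = - 3 \left(2 + 9\right) = \left(-3\right) 11 = -33$)
$\frac{1}{-646 + E{\left(-9,32 \right)}} = \frac{1}{-646 - 33} = \frac{1}{-679} = - \frac{1}{679}$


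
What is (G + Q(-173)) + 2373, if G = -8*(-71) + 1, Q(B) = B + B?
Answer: 2596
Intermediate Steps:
Q(B) = 2*B
G = 569 (G = 568 + 1 = 569)
(G + Q(-173)) + 2373 = (569 + 2*(-173)) + 2373 = (569 - 346) + 2373 = 223 + 2373 = 2596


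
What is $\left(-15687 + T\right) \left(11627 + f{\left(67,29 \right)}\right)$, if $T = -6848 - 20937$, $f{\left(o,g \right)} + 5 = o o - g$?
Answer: $-699116704$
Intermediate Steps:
$f{\left(o,g \right)} = -5 + o^{2} - g$ ($f{\left(o,g \right)} = -5 - \left(g - o o\right) = -5 - \left(g - o^{2}\right) = -5 + o^{2} - g$)
$T = -27785$ ($T = -6848 - 20937 = -27785$)
$\left(-15687 + T\right) \left(11627 + f{\left(67,29 \right)}\right) = \left(-15687 - 27785\right) \left(11627 - \left(34 - 4489\right)\right) = - 43472 \left(11627 - -4455\right) = - 43472 \left(11627 + 4455\right) = \left(-43472\right) 16082 = -699116704$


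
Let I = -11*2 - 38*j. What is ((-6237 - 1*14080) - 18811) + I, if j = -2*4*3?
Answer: -38238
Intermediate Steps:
j = -24 (j = -8*3 = -24)
I = 890 (I = -11*2 - 38*(-24) = -22 + 912 = 890)
((-6237 - 1*14080) - 18811) + I = ((-6237 - 1*14080) - 18811) + 890 = ((-6237 - 14080) - 18811) + 890 = (-20317 - 18811) + 890 = -39128 + 890 = -38238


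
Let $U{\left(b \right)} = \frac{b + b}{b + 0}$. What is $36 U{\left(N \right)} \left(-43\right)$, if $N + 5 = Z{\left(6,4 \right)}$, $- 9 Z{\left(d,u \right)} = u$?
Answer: $-3096$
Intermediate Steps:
$Z{\left(d,u \right)} = - \frac{u}{9}$
$N = - \frac{49}{9}$ ($N = -5 - \frac{4}{9} = - \frac{49}{9} \approx -5.4444$)
$U{\left(b \right)} = 2$ ($U{\left(b \right)} = \frac{2 b}{b} = 2$)
$36 U{\left(N \right)} \left(-43\right) = 36 \cdot 2 \left(-43\right) = 72 \left(-43\right) = -3096$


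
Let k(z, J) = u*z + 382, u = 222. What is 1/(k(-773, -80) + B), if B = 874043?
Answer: 1/702819 ≈ 1.4228e-6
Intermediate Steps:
k(z, J) = 382 + 222*z (k(z, J) = 222*z + 382 = 382 + 222*z)
1/(k(-773, -80) + B) = 1/((382 + 222*(-773)) + 874043) = 1/((382 - 171606) + 874043) = 1/(-171224 + 874043) = 1/702819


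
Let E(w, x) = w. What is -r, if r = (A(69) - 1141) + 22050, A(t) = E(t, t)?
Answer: -20978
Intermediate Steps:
A(t) = t
r = 20978 (r = (69 - 1141) + 22050 = -1072 + 22050 = 20978)
-r = -1*20978 = -20978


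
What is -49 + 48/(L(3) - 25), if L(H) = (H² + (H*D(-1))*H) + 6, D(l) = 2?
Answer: -43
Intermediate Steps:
L(H) = 6 + 3*H² (L(H) = (H² + (H*2)*H) + 6 = (H² + (2*H)*H) + 6 = (H² + 2*H²) + 6 = 3*H² + 6 = 6 + 3*H²)
-49 + 48/(L(3) - 25) = -49 + 48/((6 + 3*3²) - 25) = -49 + 48/((6 + 3*9) - 25) = -49 + 48/((6 + 27) - 25) = -49 + 48/(33 - 25) = -49 + 48/8 = -49 + (⅛)*48 = -49 + 6 = -43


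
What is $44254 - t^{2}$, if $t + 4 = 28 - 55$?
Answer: $43293$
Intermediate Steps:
$t = -31$ ($t = -4 + \left(28 - 55\right) = -4 - 27 = -31$)
$44254 - t^{2} = 44254 - \left(-31\right)^{2} = 44254 - 961 = 43293$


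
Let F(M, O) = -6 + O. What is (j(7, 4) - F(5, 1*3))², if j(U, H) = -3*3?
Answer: 36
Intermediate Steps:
j(U, H) = -9
(j(7, 4) - F(5, 1*3))² = (-9 - (-6 + 1*3))² = (-9 - (-6 + 3))² = (-9 - 1*(-3))² = (-9 + 3)² = (-6)² = 36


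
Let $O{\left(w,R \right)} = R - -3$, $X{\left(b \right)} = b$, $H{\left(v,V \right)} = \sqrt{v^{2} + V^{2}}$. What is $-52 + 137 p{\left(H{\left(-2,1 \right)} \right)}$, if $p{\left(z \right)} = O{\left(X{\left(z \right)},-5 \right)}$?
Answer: $-326$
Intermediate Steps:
$H{\left(v,V \right)} = \sqrt{V^{2} + v^{2}}$
$O{\left(w,R \right)} = 3 + R$ ($O{\left(w,R \right)} = R + 3 = 3 + R$)
$p{\left(z \right)} = -2$ ($p{\left(z \right)} = 3 - 5 = -2$)
$-52 + 137 p{\left(H{\left(-2,1 \right)} \right)} = -52 + 137 \left(-2\right) = -52 - 274 = -326$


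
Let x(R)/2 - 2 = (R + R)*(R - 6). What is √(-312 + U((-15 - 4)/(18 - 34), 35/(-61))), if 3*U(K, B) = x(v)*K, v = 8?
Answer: I*√10263/6 ≈ 16.884*I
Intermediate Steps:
x(R) = 4 + 4*R*(-6 + R) (x(R) = 4 + 2*((R + R)*(R - 6)) = 4 + 2*((2*R)*(-6 + R)) = 4 + 2*(2*R*(-6 + R)) = 4 + 4*R*(-6 + R))
U(K, B) = 68*K/3 (U(K, B) = ((4 - 24*8 + 4*8²)*K)/3 = ((4 - 192 + 4*64)*K)/3 = ((4 - 192 + 256)*K)/3 = (68*K)/3 = 68*K/3)
√(-312 + U((-15 - 4)/(18 - 34), 35/(-61))) = √(-312 + 68*((-15 - 4)/(18 - 34))/3) = √(-312 + 68*(-19/(-16))/3) = √(-312 + 68*(-19*(-1/16))/3) = √(-312 + (68/3)*(19/16)) = √(-312 + 323/12) = √(-3421/12) = I*√10263/6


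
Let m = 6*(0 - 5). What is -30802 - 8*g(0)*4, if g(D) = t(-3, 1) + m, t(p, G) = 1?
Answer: -29874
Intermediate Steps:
m = -30 (m = 6*(-5) = -30)
g(D) = -29 (g(D) = 1 - 30 = -29)
-30802 - 8*g(0)*4 = -30802 - 8*(-29)*4 = -30802 + 232*4 = -30802 + 928 = -29874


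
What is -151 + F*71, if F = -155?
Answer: -11156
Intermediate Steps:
-151 + F*71 = -151 - 155*71 = -151 - 11005 = -11156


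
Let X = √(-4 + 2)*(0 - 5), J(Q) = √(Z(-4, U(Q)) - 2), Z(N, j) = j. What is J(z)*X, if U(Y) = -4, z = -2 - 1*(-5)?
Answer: 10*√3 ≈ 17.320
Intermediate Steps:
z = 3 (z = -2 + 5 = 3)
J(Q) = I*√6 (J(Q) = √(-4 - 2) = √(-6) = I*√6)
X = -5*I*√2 (X = √(-2)*(-5) = (I*√2)*(-5) = -5*I*√2 ≈ -7.0711*I)
J(z)*X = (I*√6)*(-5*I*√2) = 10*√3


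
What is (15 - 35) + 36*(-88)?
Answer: -3188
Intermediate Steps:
(15 - 35) + 36*(-88) = -20 - 3168 = -3188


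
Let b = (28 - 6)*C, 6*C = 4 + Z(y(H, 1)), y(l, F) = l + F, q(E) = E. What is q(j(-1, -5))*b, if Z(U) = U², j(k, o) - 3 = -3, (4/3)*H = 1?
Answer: 0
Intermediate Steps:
H = ¾ (H = (¾)*1 = ¾ ≈ 0.75000)
j(k, o) = 0 (j(k, o) = 3 - 3 = 0)
y(l, F) = F + l
C = 113/96 (C = (4 + (1 + ¾)²)/6 = (4 + (7/4)²)/6 = (4 + 49/16)/6 = (⅙)*(113/16) = 113/96 ≈ 1.1771)
b = 1243/48 (b = (28 - 6)*(113/96) = 22*(113/96) = 1243/48 ≈ 25.896)
q(j(-1, -5))*b = 0*(1243/48) = 0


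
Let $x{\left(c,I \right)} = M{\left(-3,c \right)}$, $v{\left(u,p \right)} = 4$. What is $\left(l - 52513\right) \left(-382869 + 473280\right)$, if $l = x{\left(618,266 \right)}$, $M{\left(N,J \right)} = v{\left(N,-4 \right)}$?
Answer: $-4747391199$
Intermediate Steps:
$M{\left(N,J \right)} = 4$
$x{\left(c,I \right)} = 4$
$l = 4$
$\left(l - 52513\right) \left(-382869 + 473280\right) = \left(4 - 52513\right) \left(-382869 + 473280\right) = \left(-52509\right) 90411 = -4747391199$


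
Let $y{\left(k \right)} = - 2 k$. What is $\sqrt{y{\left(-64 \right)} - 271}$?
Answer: $i \sqrt{143} \approx 11.958 i$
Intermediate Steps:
$\sqrt{y{\left(-64 \right)} - 271} = \sqrt{\left(-2\right) \left(-64\right) - 271} = \sqrt{128 - 271} = \sqrt{-143} = i \sqrt{143}$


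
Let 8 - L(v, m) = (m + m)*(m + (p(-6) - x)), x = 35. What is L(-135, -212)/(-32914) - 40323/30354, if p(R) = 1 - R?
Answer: 41937833/23787418 ≈ 1.7630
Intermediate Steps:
L(v, m) = 8 - 2*m*(-28 + m) (L(v, m) = 8 - (m + m)*(m + ((1 - 1*(-6)) - 1*35)) = 8 - 2*m*(m + ((1 + 6) - 35)) = 8 - 2*m*(m + (7 - 35)) = 8 - 2*m*(m - 28) = 8 - 2*m*(-28 + m))
L(-135, -212)/(-32914) - 40323/30354 = (8 - 2*(-212)² + 56*(-212))/(-32914) - 40323/30354 = (8 - 2*44944 - 11872)*(-1/32914) - 40323*1/30354 = (8 - 89888 - 11872)*(-1/32914) - 13441/10118 = -101752*(-1/32914) - 13441/10118 = 7268/2351 - 13441/10118 = 41937833/23787418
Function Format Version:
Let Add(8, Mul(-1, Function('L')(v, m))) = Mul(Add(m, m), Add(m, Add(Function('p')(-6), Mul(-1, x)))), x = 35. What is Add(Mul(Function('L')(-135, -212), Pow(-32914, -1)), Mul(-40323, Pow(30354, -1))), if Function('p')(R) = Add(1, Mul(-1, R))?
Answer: Rational(41937833, 23787418) ≈ 1.7630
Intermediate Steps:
Function('L')(v, m) = Add(8, Mul(-2, m, Add(-28, m))) (Function('L')(v, m) = Add(8, Mul(-1, Mul(Add(m, m), Add(m, Add(Add(1, Mul(-1, -6)), Mul(-1, 35)))))) = Add(8, Mul(-1, Mul(Mul(2, m), Add(m, Add(Add(1, 6), -35))))) = Add(8, Mul(-1, Mul(Mul(2, m), Add(m, Add(7, -35))))) = Add(8, Mul(-1, Mul(Mul(2, m), Add(m, -28)))) = Add(8, Mul(-1, Mul(Mul(2, m), Add(-28, m)))) = Add(8, Mul(-1, Mul(2, m, Add(-28, m)))) = Add(8, Mul(-2, m, Add(-28, m))))
Add(Mul(Function('L')(-135, -212), Pow(-32914, -1)), Mul(-40323, Pow(30354, -1))) = Add(Mul(Add(8, Mul(-2, Pow(-212, 2)), Mul(56, -212)), Pow(-32914, -1)), Mul(-40323, Pow(30354, -1))) = Add(Mul(Add(8, Mul(-2, 44944), -11872), Rational(-1, 32914)), Mul(-40323, Rational(1, 30354))) = Add(Mul(Add(8, -89888, -11872), Rational(-1, 32914)), Rational(-13441, 10118)) = Add(Mul(-101752, Rational(-1, 32914)), Rational(-13441, 10118)) = Add(Rational(7268, 2351), Rational(-13441, 10118)) = Rational(41937833, 23787418)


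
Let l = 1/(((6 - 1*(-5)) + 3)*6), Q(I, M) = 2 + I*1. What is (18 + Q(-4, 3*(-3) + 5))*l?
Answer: 4/21 ≈ 0.19048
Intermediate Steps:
Q(I, M) = 2 + I
l = 1/84 (l = 1/(((6 + 5) + 3)*6) = 1/((11 + 3)*6) = 1/(14*6) = 1/84 ≈ 0.011905)
(18 + Q(-4, 3*(-3) + 5))*l = (18 + (2 - 4))*(1/84) = (18 - 2)*(1/84) = 16*(1/84) = 4/21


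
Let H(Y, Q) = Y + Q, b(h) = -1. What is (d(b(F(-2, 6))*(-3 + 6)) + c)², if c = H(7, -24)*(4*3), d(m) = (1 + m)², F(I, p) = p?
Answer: 40000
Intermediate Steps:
H(Y, Q) = Q + Y
c = -204 (c = (-24 + 7)*(4*3) = -17*12 = -204)
(d(b(F(-2, 6))*(-3 + 6)) + c)² = ((1 - (-3 + 6))² - 204)² = ((1 - 1*3)² - 204)² = ((1 - 3)² - 204)² = ((-2)² - 204)² = (4 - 204)² = (-200)² = 40000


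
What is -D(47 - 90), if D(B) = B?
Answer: 43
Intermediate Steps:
-D(47 - 90) = -(47 - 90) = -1*(-43) = 43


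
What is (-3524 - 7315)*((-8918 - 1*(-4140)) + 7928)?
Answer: -34142850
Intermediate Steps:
(-3524 - 7315)*((-8918 - 1*(-4140)) + 7928) = -10839*((-8918 + 4140) + 7928) = -10839*(-4778 + 7928) = -10839*3150 = -34142850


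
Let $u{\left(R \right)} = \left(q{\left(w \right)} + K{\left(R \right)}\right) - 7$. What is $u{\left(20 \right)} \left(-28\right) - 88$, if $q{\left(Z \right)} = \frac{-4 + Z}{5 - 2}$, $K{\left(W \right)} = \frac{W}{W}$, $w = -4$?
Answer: $\frac{464}{3} \approx 154.67$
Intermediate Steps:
$K{\left(W \right)} = 1$
$q{\left(Z \right)} = - \frac{4}{3} + \frac{Z}{3}$ ($q{\left(Z \right)} = \frac{-4 + Z}{3} = \left(-4 + Z\right) \frac{1}{3} = - \frac{4}{3} + \frac{Z}{3}$)
$u{\left(R \right)} = - \frac{26}{3}$ ($u{\left(R \right)} = \left(\left(- \frac{4}{3} + \frac{1}{3} \left(-4\right)\right) + 1\right) - 7 = \left(\left(- \frac{4}{3} - \frac{4}{3}\right) + 1\right) - 7 = \left(- \frac{8}{3} + 1\right) - 7 = - \frac{5}{3} - 7 = - \frac{26}{3}$)
$u{\left(20 \right)} \left(-28\right) - 88 = \left(- \frac{26}{3}\right) \left(-28\right) - 88 = \frac{728}{3} - 88 = \frac{464}{3}$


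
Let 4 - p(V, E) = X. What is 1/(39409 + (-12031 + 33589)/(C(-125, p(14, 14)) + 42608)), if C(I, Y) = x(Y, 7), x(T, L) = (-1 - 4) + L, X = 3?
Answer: 21305/839619524 ≈ 2.5375e-5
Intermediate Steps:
p(V, E) = 1 (p(V, E) = 4 - 1*3 = 4 - 3 = 1)
x(T, L) = -5 + L
C(I, Y) = 2 (C(I, Y) = -5 + 7 = 2)
1/(39409 + (-12031 + 33589)/(C(-125, p(14, 14)) + 42608)) = 1/(39409 + (-12031 + 33589)/(2 + 42608)) = 1/(39409 + 21558/42610) = 1/(39409 + 21558*(1/42610)) = 1/(39409 + 10779/21305) = 1/(839619524/21305) = 21305/839619524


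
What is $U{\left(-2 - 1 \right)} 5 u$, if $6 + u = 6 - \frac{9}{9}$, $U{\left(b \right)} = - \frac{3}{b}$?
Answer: $-5$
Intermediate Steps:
$u = -1$ ($u = -6 + \left(6 - \frac{9}{9}\right) = -6 + \left(6 - 9 \cdot \frac{1}{9}\right) = -6 + \left(6 - 1\right) = -6 + 5 = -1$)
$U{\left(-2 - 1 \right)} 5 u = - \frac{3}{-2 - 1} \cdot 5 \left(-1\right) = - \frac{3}{-3} \cdot 5 \left(-1\right) = \left(-3\right) \left(- \frac{1}{3}\right) 5 \left(-1\right) = 1 \cdot 5 \left(-1\right) = 5 \left(-1\right) = -5$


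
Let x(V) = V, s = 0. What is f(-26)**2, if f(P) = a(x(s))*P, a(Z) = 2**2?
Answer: 10816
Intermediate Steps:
a(Z) = 4
f(P) = 4*P
f(-26)**2 = (4*(-26))**2 = (-104)**2 = 10816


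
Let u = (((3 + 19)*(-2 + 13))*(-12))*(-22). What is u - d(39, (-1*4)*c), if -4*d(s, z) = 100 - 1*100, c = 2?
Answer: 63888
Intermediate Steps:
d(s, z) = 0 (d(s, z) = -(100 - 1*100)/4 = -(100 - 100)/4 = -1/4*0 = 0)
u = 63888 (u = ((22*11)*(-12))*(-22) = (242*(-12))*(-22) = -2904*(-22) = 63888)
u - d(39, (-1*4)*c) = 63888 - 1*0 = 63888 + 0 = 63888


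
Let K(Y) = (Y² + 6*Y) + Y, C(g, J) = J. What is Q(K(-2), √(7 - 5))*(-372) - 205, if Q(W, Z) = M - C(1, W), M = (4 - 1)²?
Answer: -7273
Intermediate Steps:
M = 9 (M = 3² = 9)
K(Y) = Y² + 7*Y
Q(W, Z) = 9 - W
Q(K(-2), √(7 - 5))*(-372) - 205 = (9 - (-2)*(7 - 2))*(-372) - 205 = (9 - (-2)*5)*(-372) - 205 = (9 - 1*(-10))*(-372) - 205 = (9 + 10)*(-372) - 205 = 19*(-372) - 205 = -7068 - 205 = -7273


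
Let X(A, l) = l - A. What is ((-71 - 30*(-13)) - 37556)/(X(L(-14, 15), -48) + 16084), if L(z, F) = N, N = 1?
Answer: -37237/16035 ≈ -2.3222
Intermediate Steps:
L(z, F) = 1
((-71 - 30*(-13)) - 37556)/(X(L(-14, 15), -48) + 16084) = ((-71 - 30*(-13)) - 37556)/((-48 - 1*1) + 16084) = ((-71 + 390) - 37556)/((-48 - 1) + 16084) = (319 - 37556)/(-49 + 16084) = -37237/16035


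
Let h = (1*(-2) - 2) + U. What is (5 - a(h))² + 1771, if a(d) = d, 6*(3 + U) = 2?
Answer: 17164/9 ≈ 1907.1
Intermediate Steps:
U = -8/3 (U = -3 + (⅙)*2 = -3 + ⅓ = -8/3 ≈ -2.6667)
h = -20/3 (h = (1*(-2) - 2) - 8/3 = (-2 - 2) - 8/3 = -4 - 8/3 = -20/3 ≈ -6.6667)
(5 - a(h))² + 1771 = (5 - 1*(-20/3))² + 1771 = (5 + 20/3)² + 1771 = (35/3)² + 1771 = 1225/9 + 1771 = 17164/9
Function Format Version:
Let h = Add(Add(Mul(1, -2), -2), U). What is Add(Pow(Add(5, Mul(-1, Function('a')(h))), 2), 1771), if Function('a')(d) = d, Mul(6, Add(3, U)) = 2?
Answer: Rational(17164, 9) ≈ 1907.1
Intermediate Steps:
U = Rational(-8, 3) (U = Add(-3, Mul(Rational(1, 6), 2)) = Add(-3, Rational(1, 3)) = Rational(-8, 3) ≈ -2.6667)
h = Rational(-20, 3) (h = Add(Add(Mul(1, -2), -2), Rational(-8, 3)) = Add(Add(-2, -2), Rational(-8, 3)) = Add(-4, Rational(-8, 3)) = Rational(-20, 3) ≈ -6.6667)
Add(Pow(Add(5, Mul(-1, Function('a')(h))), 2), 1771) = Add(Pow(Add(5, Mul(-1, Rational(-20, 3))), 2), 1771) = Add(Pow(Add(5, Rational(20, 3)), 2), 1771) = Add(Pow(Rational(35, 3), 2), 1771) = Add(Rational(1225, 9), 1771) = Rational(17164, 9)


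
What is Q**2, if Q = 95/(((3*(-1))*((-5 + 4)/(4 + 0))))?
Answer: 144400/9 ≈ 16044.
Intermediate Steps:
Q = 380/3 (Q = 95/((-(-3)/4)) = 95/((-3*(-1/4))) = 95/(3/4) = 95*(4/3) = 380/3 ≈ 126.67)
Q**2 = (380/3)**2 = 144400/9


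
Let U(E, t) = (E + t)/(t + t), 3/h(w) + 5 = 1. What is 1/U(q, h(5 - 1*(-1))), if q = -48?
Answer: 2/65 ≈ 0.030769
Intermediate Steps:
h(w) = -3/4 (h(w) = 3/(-5 + 1) = 3/(-4) = 3*(-1/4) = -3/4)
U(E, t) = (E + t)/(2*t) (U(E, t) = (E + t)/((2*t)) = (E + t)*(1/(2*t)) = (E + t)/(2*t))
1/U(q, h(5 - 1*(-1))) = 1/((-48 - 3/4)/(2*(-3/4))) = 1/((1/2)*(-4/3)*(-195/4)) = 1/(65/2) = 2/65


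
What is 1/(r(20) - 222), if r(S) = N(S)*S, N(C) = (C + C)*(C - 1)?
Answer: 1/14978 ≈ 6.6765e-5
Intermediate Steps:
N(C) = 2*C*(-1 + C) (N(C) = (2*C)*(-1 + C) = 2*C*(-1 + C))
r(S) = 2*S²*(-1 + S) (r(S) = (2*S*(-1 + S))*S = 2*S²*(-1 + S))
1/(r(20) - 222) = 1/(2*20²*(-1 + 20) - 222) = 1/(2*400*19 - 222) = 1/(15200 - 222) = 1/14978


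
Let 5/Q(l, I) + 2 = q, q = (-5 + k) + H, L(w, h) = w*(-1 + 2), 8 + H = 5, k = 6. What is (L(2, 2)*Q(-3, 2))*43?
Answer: -215/2 ≈ -107.50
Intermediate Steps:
H = -3 (H = -8 + 5 = -3)
L(w, h) = w (L(w, h) = w*1 = w)
q = -2 (q = (-5 + 6) - 3 = 1 - 3 = -2)
Q(l, I) = -5/4 (Q(l, I) = 5/(-2 - 2) = 5/(-4) = 5*(-1/4) = -5/4)
(L(2, 2)*Q(-3, 2))*43 = (2*(-5/4))*43 = -5/2*43 = -215/2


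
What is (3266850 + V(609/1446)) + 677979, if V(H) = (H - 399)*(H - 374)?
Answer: 951071640071/232324 ≈ 4.0937e+6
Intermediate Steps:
V(H) = (-399 + H)*(-374 + H)
(3266850 + V(609/1446)) + 677979 = (3266850 + (149226 + (609/1446)² - 470757/1446)) + 677979 = (3266850 + (149226 + (609*(1/1446))² - 470757/1446)) + 677979 = (3266850 + (149226 + (203/482)² - 773*203/482)) + 677979 = (3266850 + (149226 + 41209/232324 - 156919/482)) + 677979 = (3266850 + 34593187475/232324) + 677979 = 793560846875/232324 + 677979 = 951071640071/232324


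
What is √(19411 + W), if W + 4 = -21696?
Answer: I*√2289 ≈ 47.844*I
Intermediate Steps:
W = -21700 (W = -4 - 21696 = -21700)
√(19411 + W) = √(19411 - 21700) = √(-2289) = I*√2289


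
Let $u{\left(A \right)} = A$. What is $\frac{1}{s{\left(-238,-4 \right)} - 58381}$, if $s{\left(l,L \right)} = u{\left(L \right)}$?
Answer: $- \frac{1}{58385} \approx -1.7128 \cdot 10^{-5}$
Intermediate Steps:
$s{\left(l,L \right)} = L$
$\frac{1}{s{\left(-238,-4 \right)} - 58381} = \frac{1}{-4 - 58381} = \frac{1}{-58385} = - \frac{1}{58385}$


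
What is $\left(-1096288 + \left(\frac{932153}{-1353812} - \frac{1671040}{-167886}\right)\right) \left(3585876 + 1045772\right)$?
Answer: $- \frac{144257828430799624252264}{28410760179} \approx -5.0776 \cdot 10^{12}$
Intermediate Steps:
$\left(-1096288 + \left(\frac{932153}{-1353812} - \frac{1671040}{-167886}\right)\right) \left(3585876 + 1045772\right) = \left(-1096288 + \left(932153 \left(- \frac{1}{1353812}\right) - - \frac{835520}{83943}\right)\right) 4631648 = \left(-1096288 + \left(- \frac{932153}{1353812} + \frac{835520}{83943}\right)\right) 4631648 = \left(-1096288 + \frac{1052889282961}{113643040716}\right) 4631648 = \left(- \frac{124584448931179247}{113643040716}\right) 4631648 = - \frac{144257828430799624252264}{28410760179}$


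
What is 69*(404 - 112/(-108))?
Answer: 251528/9 ≈ 27948.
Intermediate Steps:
69*(404 - 112/(-108)) = 69*(404 - 112*(-1/108)) = 69*(404 + 28/27) = 69*(10936/27) = 251528/9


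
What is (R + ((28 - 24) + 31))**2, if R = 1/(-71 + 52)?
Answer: 440896/361 ≈ 1221.3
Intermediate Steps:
R = -1/19 (R = 1/(-19) = -1/19 ≈ -0.052632)
(R + ((28 - 24) + 31))**2 = (-1/19 + ((28 - 24) + 31))**2 = (-1/19 + (4 + 31))**2 = (-1/19 + 35)**2 = (664/19)**2 = 440896/361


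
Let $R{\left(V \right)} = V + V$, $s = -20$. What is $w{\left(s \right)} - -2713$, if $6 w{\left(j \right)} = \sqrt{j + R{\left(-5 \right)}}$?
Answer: $2713 + \frac{i \sqrt{30}}{6} \approx 2713.0 + 0.91287 i$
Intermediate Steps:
$R{\left(V \right)} = 2 V$
$w{\left(j \right)} = \frac{\sqrt{-10 + j}}{6}$ ($w{\left(j \right)} = \frac{\sqrt{j + 2 \left(-5\right)}}{6} = \frac{\sqrt{j - 10}}{6} = \frac{\sqrt{-10 + j}}{6}$)
$w{\left(s \right)} - -2713 = \frac{\sqrt{-10 - 20}}{6} - -2713 = \frac{\sqrt{-30}}{6} + 2713 = \frac{i \sqrt{30}}{6} + 2713 = 2713 + \frac{i \sqrt{30}}{6}$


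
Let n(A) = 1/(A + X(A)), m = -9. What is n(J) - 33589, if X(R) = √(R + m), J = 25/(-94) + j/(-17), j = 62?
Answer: -2420928400565/72074739 - 1598*I*√32974730/72074739 ≈ -33589.0 - 0.12732*I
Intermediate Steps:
J = -6253/1598 (J = 25/(-94) + 62/(-17) = 25*(-1/94) + 62*(-1/17) = -25/94 - 62/17 = -6253/1598 ≈ -3.9130)
X(R) = √(-9 + R) (X(R) = √(R - 9) = √(-9 + R))
n(A) = 1/(A + √(-9 + A))
n(J) - 33589 = 1/(-6253/1598 + √(-9 - 6253/1598)) - 33589 = 1/(-6253/1598 + √(-20635/1598)) - 33589 = 1/(-6253/1598 + I*√32974730/1598) - 33589 = -33589 + 1/(-6253/1598 + I*√32974730/1598)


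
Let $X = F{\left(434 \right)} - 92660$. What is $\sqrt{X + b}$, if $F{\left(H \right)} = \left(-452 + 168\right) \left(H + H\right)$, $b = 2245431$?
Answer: $\sqrt{1906259} \approx 1380.7$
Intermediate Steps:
$F{\left(H \right)} = - 568 H$ ($F{\left(H \right)} = - 284 \cdot 2 H = - 568 H$)
$X = -339172$ ($X = \left(-568\right) 434 - 92660 = -246512 - 92660 = -339172$)
$\sqrt{X + b} = \sqrt{-339172 + 2245431} = \sqrt{1906259}$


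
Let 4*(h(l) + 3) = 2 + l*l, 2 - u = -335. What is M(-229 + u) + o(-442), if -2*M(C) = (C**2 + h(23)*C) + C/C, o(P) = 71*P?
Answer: -44221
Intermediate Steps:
u = 337 (u = 2 - 1*(-335) = 2 + 335 = 337)
h(l) = -5/2 + l**2/4 (h(l) = -3 + (2 + l*l)/4 = -3 + (2 + l**2)/4 = -3 + (1/2 + l**2/4) = -5/2 + l**2/4)
M(C) = -1/2 - 519*C/8 - C**2/2 (M(C) = -((C**2 + (-5/2 + (1/4)*23**2)*C) + C/C)/2 = -((C**2 + (-5/2 + (1/4)*529)*C) + 1)/2 = -((C**2 + (-5/2 + 529/4)*C) + 1)/2 = -((C**2 + 519*C/4) + 1)/2 = -(1 + C**2 + 519*C/4)/2 = -1/2 - 519*C/8 - C**2/2)
M(-229 + u) + o(-442) = (-1/2 - 519*(-229 + 337)/8 - (-229 + 337)**2/2) + 71*(-442) = (-1/2 - 519/8*108 - 1/2*108**2) - 31382 = (-1/2 - 14013/2 - 1/2*11664) - 31382 = (-1/2 - 14013/2 - 5832) - 31382 = -12839 - 31382 = -44221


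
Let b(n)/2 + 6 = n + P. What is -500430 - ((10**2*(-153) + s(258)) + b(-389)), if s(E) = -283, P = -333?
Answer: -483391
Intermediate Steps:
b(n) = -678 + 2*n (b(n) = -12 + 2*(n - 333) = -12 + 2*(-333 + n) = -12 + (-666 + 2*n) = -678 + 2*n)
-500430 - ((10**2*(-153) + s(258)) + b(-389)) = -500430 - ((10**2*(-153) - 283) + (-678 + 2*(-389))) = -500430 - ((100*(-153) - 283) + (-678 - 778)) = -500430 - ((-15300 - 283) - 1456) = -500430 - (-15583 - 1456) = -500430 - 1*(-17039) = -500430 + 17039 = -483391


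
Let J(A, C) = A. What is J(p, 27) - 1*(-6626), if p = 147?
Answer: 6773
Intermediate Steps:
J(p, 27) - 1*(-6626) = 147 - 1*(-6626) = 147 + 6626 = 6773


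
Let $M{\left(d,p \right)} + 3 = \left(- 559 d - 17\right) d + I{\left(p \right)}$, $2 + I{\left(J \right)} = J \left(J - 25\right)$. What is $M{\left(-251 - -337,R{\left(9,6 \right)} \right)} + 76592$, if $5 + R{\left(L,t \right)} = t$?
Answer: $-4059263$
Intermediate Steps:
$I{\left(J \right)} = -2 + J \left(-25 + J\right)$ ($I{\left(J \right)} = -2 + J \left(J - 25\right) = -2 + J \left(-25 + J\right)$)
$R{\left(L,t \right)} = -5 + t$
$M{\left(d,p \right)} = -5 + p^{2} - 25 p + d \left(-17 - 559 d\right)$ ($M{\left(d,p \right)} = -3 - \left(2 - p^{2} + 25 p - \left(- 559 d - 17\right) d\right) = -3 - \left(2 - p^{2} + 25 p - \left(-17 - 559 d\right) d\right) = -3 - \left(2 - p^{2} + 25 p - d \left(-17 - 559 d\right)\right) = -3 + \left(-2 + p^{2} - 25 p + d \left(-17 - 559 d\right)\right) = -5 + p^{2} - 25 p + d \left(-17 - 559 d\right)$)
$M{\left(-251 - -337,R{\left(9,6 \right)} \right)} + 76592 = \left(-5 + \left(-5 + 6\right)^{2} - 559 \left(-251 - -337\right)^{2} - 25 \left(-5 + 6\right) - 17 \left(-251 - -337\right)\right) + 76592 = \left(-5 + 1^{2} - 559 \left(-251 + 337\right)^{2} - 25 - 17 \left(-251 + 337\right)\right) + 76592 = \left(-5 + 1 - 559 \cdot 86^{2} - 25 - 1462\right) + 76592 = \left(-5 + 1 - 4134364 - 25 - 1462\right) + 76592 = -4135855 + 76592 = -4059263$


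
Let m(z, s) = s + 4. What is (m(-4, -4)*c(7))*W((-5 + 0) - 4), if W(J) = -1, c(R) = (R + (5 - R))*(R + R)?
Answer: 0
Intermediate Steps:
c(R) = 10*R (c(R) = 5*(2*R) = 10*R)
m(z, s) = 4 + s
(m(-4, -4)*c(7))*W((-5 + 0) - 4) = ((4 - 4)*(10*7))*(-1) = (0*70)*(-1) = 0*(-1) = 0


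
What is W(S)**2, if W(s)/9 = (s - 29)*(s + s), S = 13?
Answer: 14017536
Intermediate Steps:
W(s) = 18*s*(-29 + s) (W(s) = 9*((s - 29)*(s + s)) = 9*((-29 + s)*(2*s)) = 9*(2*s*(-29 + s)) = 18*s*(-29 + s))
W(S)**2 = (18*13*(-29 + 13))**2 = (18*13*(-16))**2 = (-3744)**2 = 14017536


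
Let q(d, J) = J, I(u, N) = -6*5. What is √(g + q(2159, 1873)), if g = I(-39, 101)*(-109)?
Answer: √5143 ≈ 71.715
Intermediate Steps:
I(u, N) = -30
g = 3270 (g = -30*(-109) = 3270)
√(g + q(2159, 1873)) = √(3270 + 1873) = √5143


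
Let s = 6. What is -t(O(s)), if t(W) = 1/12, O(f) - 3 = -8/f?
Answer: -1/12 ≈ -0.083333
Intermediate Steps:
O(f) = 3 - 8/f
t(W) = 1/12
-t(O(s)) = -1*1/12 = -1/12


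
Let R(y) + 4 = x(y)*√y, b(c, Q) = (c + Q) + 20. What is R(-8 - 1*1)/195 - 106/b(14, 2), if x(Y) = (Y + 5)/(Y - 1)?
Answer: -3469/1170 + 2*I/325 ≈ -2.965 + 0.0061538*I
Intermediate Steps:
b(c, Q) = 20 + Q + c (b(c, Q) = (Q + c) + 20 = 20 + Q + c)
x(Y) = (5 + Y)/(-1 + Y)
R(y) = -4 + √y*(5 + y)/(-1 + y) (R(y) = -4 + ((5 + y)/(-1 + y))*√y = -4 + √y*(5 + y)/(-1 + y))
R(-8 - 1*1)/195 - 106/b(14, 2) = ((4 - 4*(-8 - 1*1) + √(-8 - 1*1)*(5 + (-8 - 1*1)))/(-1 + (-8 - 1*1)))/195 - 106/(20 + 2 + 14) = ((4 - 4*(-8 - 1) + √(-8 - 1)*(5 + (-8 - 1)))/(-1 + (-8 - 1)))*(1/195) - 106/36 = ((4 - 4*(-9) + √(-9)*(5 - 9))/(-1 - 9))*(1/195) - 106*1/36 = ((4 + 36 + (3*I)*(-4))/(-10))*(1/195) - 53/18 = -(4 + 36 - 12*I)/10*(1/195) - 53/18 = -(40 - 12*I)/10*(1/195) - 53/18 = (-4 + 6*I/5)*(1/195) - 53/18 = (-4/195 + 2*I/325) - 53/18 = -3469/1170 + 2*I/325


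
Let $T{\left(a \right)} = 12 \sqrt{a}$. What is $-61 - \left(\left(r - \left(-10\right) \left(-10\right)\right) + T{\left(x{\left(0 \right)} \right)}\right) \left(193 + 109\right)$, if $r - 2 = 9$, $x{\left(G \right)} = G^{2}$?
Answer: $26817$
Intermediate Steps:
$r = 11$ ($r = 2 + 9 = 11$)
$-61 - \left(\left(r - \left(-10\right) \left(-10\right)\right) + T{\left(x{\left(0 \right)} \right)}\right) \left(193 + 109\right) = -61 - \left(\left(11 - \left(-10\right) \left(-10\right)\right) + 12 \sqrt{0^{2}}\right) \left(193 + 109\right) = -61 - \left(\left(11 - 100\right) + 12 \sqrt{0}\right) 302 = -61 - \left(\left(11 - 100\right) + 12 \cdot 0\right) 302 = -61 - \left(-89 + 0\right) 302 = -61 - \left(-89\right) 302 = -61 - -26878 = -61 + 26878 = 26817$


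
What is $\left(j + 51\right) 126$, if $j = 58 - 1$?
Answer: $13608$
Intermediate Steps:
$j = 57$ ($j = 58 - 1 = 57$)
$\left(j + 51\right) 126 = \left(57 + 51\right) 126 = 108 \cdot 126 = 13608$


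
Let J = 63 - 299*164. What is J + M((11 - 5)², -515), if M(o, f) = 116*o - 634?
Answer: -45431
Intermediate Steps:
M(o, f) = -634 + 116*o
J = -48973 (J = 63 - 49036 = -48973)
J + M((11 - 5)², -515) = -48973 + (-634 + 116*(11 - 5)²) = -48973 + (-634 + 116*6²) = -48973 + (-634 + 116*36) = -48973 + (-634 + 4176) = -48973 + 3542 = -45431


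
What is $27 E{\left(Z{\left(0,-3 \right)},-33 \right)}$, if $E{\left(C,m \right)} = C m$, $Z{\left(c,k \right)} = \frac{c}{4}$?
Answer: $0$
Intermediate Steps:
$Z{\left(c,k \right)} = \frac{c}{4}$ ($Z{\left(c,k \right)} = c \frac{1}{4} = \frac{c}{4}$)
$27 E{\left(Z{\left(0,-3 \right)},-33 \right)} = 27 \cdot \frac{1}{4} \cdot 0 \left(-33\right) = 27 \cdot 0 \left(-33\right) = 27 \cdot 0 = 0$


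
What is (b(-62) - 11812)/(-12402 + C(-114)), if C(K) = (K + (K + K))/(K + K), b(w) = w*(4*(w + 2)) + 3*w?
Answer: -5764/24801 ≈ -0.23241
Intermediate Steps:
b(w) = 3*w + w*(8 + 4*w) (b(w) = w*(4*(2 + w)) + 3*w = w*(8 + 4*w) + 3*w = 3*w + w*(8 + 4*w))
C(K) = 3/2 (C(K) = (K + 2*K)/((2*K)) = (3*K)*(1/(2*K)) = 3/2)
(b(-62) - 11812)/(-12402 + C(-114)) = (-62*(11 + 4*(-62)) - 11812)/(-12402 + 3/2) = (-62*(11 - 248) - 11812)/(-24801/2) = (-62*(-237) - 11812)*(-2/24801) = (14694 - 11812)*(-2/24801) = 2882*(-2/24801) = -5764/24801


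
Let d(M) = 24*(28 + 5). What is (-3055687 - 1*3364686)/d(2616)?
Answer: -6420373/792 ≈ -8106.5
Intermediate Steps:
d(M) = 792 (d(M) = 24*33 = 792)
(-3055687 - 1*3364686)/d(2616) = (-3055687 - 1*3364686)/792 = (-3055687 - 3364686)*(1/792) = -6420373*1/792 = -6420373/792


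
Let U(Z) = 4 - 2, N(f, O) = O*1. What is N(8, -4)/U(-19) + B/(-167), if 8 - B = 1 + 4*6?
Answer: -317/167 ≈ -1.8982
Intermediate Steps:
N(f, O) = O
U(Z) = 2
B = -17 (B = 8 - (1 + 4*6) = 8 - (1 + 24) = 8 - 1*25 = 8 - 25 = -17)
N(8, -4)/U(-19) + B/(-167) = -4/2 - 17/(-167) = -4*½ - 17*(-1/167) = -2 + 17/167 = -317/167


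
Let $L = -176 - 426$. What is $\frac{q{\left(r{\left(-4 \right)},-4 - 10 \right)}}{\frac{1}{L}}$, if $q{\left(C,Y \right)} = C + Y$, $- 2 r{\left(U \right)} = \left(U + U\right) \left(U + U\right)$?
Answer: $27692$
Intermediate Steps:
$r{\left(U \right)} = - 2 U^{2}$ ($r{\left(U \right)} = - \frac{\left(U + U\right) \left(U + U\right)}{2} = - \frac{2 U 2 U}{2} = - \frac{4 U^{2}}{2} = - 2 U^{2}$)
$L = -602$ ($L = -176 - 426 = -602$)
$\frac{q{\left(r{\left(-4 \right)},-4 - 10 \right)}}{\frac{1}{L}} = \frac{- 2 \left(-4\right)^{2} - 14}{\frac{1}{-602}} = \frac{\left(-2\right) 16 - 14}{- \frac{1}{602}} = \left(-32 - 14\right) \left(-602\right) = \left(-46\right) \left(-602\right) = 27692$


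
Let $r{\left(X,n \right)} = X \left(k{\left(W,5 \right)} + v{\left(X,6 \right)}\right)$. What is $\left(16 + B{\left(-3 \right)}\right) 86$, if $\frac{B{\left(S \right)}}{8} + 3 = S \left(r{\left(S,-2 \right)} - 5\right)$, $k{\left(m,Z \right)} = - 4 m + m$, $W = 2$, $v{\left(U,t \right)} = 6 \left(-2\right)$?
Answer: $-101824$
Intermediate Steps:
$v{\left(U,t \right)} = -12$
$k{\left(m,Z \right)} = - 3 m$
$r{\left(X,n \right)} = - 18 X$ ($r{\left(X,n \right)} = X \left(\left(-3\right) 2 - 12\right) = X \left(-6 - 12\right) = X \left(-18\right) = - 18 X$)
$B{\left(S \right)} = -24 + 8 S \left(-5 - 18 S\right)$ ($B{\left(S \right)} = -24 + 8 S \left(- 18 S - 5\right) = -24 + 8 S \left(-5 - 18 S\right)$)
$\left(16 + B{\left(-3 \right)}\right) 86 = \left(16 - \left(-96 + 1296\right)\right) 86 = \left(16 - 1200\right) 86 = \left(-1184\right) 86 = -101824$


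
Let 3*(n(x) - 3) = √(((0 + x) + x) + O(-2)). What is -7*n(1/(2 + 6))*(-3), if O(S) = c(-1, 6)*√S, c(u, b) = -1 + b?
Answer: 63 + 7*√(1 + 20*I*√2)/2 ≈ 76.397 + 12.932*I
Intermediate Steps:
O(S) = 5*√S (O(S) = (-1 + 6)*√S = 5*√S)
n(x) = 3 + √(2*x + 5*I*√2)/3 (n(x) = 3 + √(((0 + x) + x) + 5*√(-2))/3 = 3 + √((x + x) + 5*(I*√2))/3 = 3 + √(2*x + 5*I*√2)/3)
-7*n(1/(2 + 6))*(-3) = -7*(3 + √(2/(2 + 6) + 5*I*√2)/3)*(-3) = -7*(3 + √(2/8 + 5*I*√2)/3)*(-3) = -7*(3 + √(2*(⅛) + 5*I*√2)/3)*(-3) = -7*(3 + √(¼ + 5*I*√2)/3)*(-3) = (-21 - 7*√(¼ + 5*I*√2)/3)*(-3) = 63 + 7*√(¼ + 5*I*√2)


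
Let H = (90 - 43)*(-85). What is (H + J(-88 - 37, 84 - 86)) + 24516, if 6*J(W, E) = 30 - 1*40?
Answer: 61558/3 ≈ 20519.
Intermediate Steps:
J(W, E) = -5/3 (J(W, E) = (30 - 1*40)/6 = (30 - 40)/6 = (1/6)*(-10) = -5/3)
H = -3995 (H = 47*(-85) = -3995)
(H + J(-88 - 37, 84 - 86)) + 24516 = (-3995 - 5/3) + 24516 = -11990/3 + 24516 = 61558/3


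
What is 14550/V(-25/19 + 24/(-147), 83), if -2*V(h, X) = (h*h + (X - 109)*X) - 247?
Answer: 6305686275/520666019 ≈ 12.111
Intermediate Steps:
V(h, X) = 247/2 - h²/2 - X*(-109 + X)/2 (V(h, X) = -((h*h + (X - 109)*X) - 247)/2 = -((h² + (-109 + X)*X) - 247)/2 = -((h² + X*(-109 + X)) - 247)/2 = -(-247 + h² + X*(-109 + X))/2 = 247/2 - h²/2 - X*(-109 + X)/2)
14550/V(-25/19 + 24/(-147), 83) = 14550/(247/2 - ½*83² - (-25/19 + 24/(-147))²/2 + (109/2)*83) = 14550/(247/2 - ½*6889 - (-25*1/19 + 24*(-1/147))²/2 + 9047/2) = 14550/(247/2 - 6889/2 - (-25/19 - 8/49)²/2 + 9047/2) = 14550/(247/2 - 6889/2 - (-1377/931)²/2 + 9047/2) = 14550/(247/2 - 6889/2 - ½*1896129/866761 + 9047/2) = 14550/(247/2 - 6889/2 - 1896129/1733522 + 9047/2) = 14550/(1041332038/866761) = 14550*(866761/1041332038) = 6305686275/520666019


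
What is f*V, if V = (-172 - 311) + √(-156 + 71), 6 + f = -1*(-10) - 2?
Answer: -966 + 2*I*√85 ≈ -966.0 + 18.439*I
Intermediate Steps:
f = 2 (f = -6 + (-1*(-10) - 2) = -6 + (10 - 2) = -6 + 8 = 2)
V = -483 + I*√85 (V = -483 + √(-85) = -483 + I*√85 ≈ -483.0 + 9.2195*I)
f*V = 2*(-483 + I*√85) = -966 + 2*I*√85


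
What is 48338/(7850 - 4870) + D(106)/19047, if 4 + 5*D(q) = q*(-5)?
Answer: 153395937/9460010 ≈ 16.215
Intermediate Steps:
D(q) = -4/5 - q (D(q) = -4/5 + (q*(-5))/5 = -4/5 + (-5*q)/5 = -4/5 - q)
48338/(7850 - 4870) + D(106)/19047 = 48338/(7850 - 4870) + (-4/5 - 1*106)/19047 = 48338/2980 + (-4/5 - 106)*(1/19047) = 48338*(1/2980) - 534/5*1/19047 = 24169/1490 - 178/31745 = 153395937/9460010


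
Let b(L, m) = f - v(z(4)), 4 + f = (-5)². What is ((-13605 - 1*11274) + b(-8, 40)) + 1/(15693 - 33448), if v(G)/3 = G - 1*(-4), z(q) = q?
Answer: -441779911/17755 ≈ -24882.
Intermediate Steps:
f = 21 (f = -4 + (-5)² = -4 + 25 = 21)
v(G) = 12 + 3*G (v(G) = 3*(G - 1*(-4)) = 3*(G + 4) = 3*(4 + G) = 12 + 3*G)
b(L, m) = -3 (b(L, m) = 21 - (12 + 3*4) = 21 - (12 + 12) = 21 - 1*24 = 21 - 24 = -3)
((-13605 - 1*11274) + b(-8, 40)) + 1/(15693 - 33448) = ((-13605 - 1*11274) - 3) + 1/(15693 - 33448) = ((-13605 - 11274) - 3) + 1/(-17755) = (-24879 - 3) - 1/17755 = -24882 - 1/17755 = -441779911/17755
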